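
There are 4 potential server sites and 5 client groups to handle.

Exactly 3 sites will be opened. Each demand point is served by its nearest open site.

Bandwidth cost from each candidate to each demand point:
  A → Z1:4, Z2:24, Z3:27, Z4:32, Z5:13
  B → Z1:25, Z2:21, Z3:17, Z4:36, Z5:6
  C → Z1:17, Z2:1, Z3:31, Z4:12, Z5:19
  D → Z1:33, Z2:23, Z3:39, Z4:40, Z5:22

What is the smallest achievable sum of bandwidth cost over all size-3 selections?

40

Open {A, B, C}.
  Z1→A 4, Z2→C 1, Z3→B 17, Z4→C 12, Z5→B 6  ⇒ total 40.
Compare {B, C, D}: total 53.
Compare {A, C, D}: total 57.
No size-3 selection does better; minimum is 40.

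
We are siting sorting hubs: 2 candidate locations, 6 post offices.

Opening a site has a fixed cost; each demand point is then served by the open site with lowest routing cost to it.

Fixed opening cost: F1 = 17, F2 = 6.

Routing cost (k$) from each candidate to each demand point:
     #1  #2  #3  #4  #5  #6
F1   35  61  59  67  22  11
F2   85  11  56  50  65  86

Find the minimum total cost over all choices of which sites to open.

Open {F1, F2}: assign each demand point to its cheapest open site.
  #1→F1 35, #2→F2 11, #3→F2 56, #4→F2 50, #5→F1 22, #6→F1 11
  routing cost 185, fixed 23 → total 208.
Compare {F1}: routing cost 255 + fixed 17 = 272.
Compare {F2}: routing cost 353 + fixed 6 = 359.

208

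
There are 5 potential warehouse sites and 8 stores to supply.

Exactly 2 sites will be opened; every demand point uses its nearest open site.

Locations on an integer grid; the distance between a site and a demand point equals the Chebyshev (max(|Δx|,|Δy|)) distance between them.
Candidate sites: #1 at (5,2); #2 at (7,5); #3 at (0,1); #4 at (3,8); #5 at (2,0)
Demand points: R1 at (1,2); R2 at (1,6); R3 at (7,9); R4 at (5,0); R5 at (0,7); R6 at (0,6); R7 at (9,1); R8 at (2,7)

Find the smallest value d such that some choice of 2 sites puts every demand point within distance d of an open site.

Open {#1, #4}.
  Farthest demand point is R1 at distance 4 (to #1); all others are ≤ 4.
With {#1, #2} the worst case is 5.
With {#2, #3} the worst case is 6.
No size-2 selection achieves below 4.

4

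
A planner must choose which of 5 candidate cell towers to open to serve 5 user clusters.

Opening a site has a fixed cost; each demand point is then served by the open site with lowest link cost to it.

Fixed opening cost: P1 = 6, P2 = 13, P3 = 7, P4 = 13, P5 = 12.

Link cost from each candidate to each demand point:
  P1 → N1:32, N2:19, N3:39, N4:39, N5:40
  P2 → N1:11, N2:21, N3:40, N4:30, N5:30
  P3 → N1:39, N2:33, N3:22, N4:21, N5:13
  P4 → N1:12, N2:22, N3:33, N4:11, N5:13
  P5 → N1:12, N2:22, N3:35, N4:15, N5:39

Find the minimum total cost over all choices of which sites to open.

100

Open {P3, P4}: assign each demand point to its cheapest open site.
  N1→P4 12, N2→P4 22, N3→P3 22, N4→P4 11, N5→P3 13
  link cost 80, fixed 20 → total 100.
Compare {P3, P5}: link cost 84 + fixed 19 = 103.
Compare {P1, P3, P4}: link cost 77 + fixed 26 = 103.
Compare {P4}: link cost 91 + fixed 13 = 104.
All other subsets cost ≥ 103. Minimum total cost: 100.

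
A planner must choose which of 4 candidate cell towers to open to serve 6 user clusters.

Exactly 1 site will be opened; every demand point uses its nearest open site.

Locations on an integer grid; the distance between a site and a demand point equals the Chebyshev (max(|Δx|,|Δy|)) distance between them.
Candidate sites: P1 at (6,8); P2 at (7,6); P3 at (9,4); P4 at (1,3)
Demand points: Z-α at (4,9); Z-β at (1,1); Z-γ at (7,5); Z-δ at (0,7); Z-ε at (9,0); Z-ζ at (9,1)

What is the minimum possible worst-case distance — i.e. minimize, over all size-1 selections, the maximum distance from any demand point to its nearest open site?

7

Open {P2}.
  Farthest demand point is Z-δ at distance 7 (to P2); all others are ≤ 7.
With {P1} the worst case is 8.
With {P4} the worst case is 8.
No size-1 selection achieves below 7.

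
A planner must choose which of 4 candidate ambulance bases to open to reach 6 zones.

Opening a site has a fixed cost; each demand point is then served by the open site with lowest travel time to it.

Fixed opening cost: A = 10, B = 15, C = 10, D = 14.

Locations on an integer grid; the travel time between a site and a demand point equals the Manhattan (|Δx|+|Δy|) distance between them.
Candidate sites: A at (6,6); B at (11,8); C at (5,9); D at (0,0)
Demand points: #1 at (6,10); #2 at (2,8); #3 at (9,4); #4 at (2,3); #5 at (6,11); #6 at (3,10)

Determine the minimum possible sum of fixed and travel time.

Open {C}: assign each demand point to its cheapest open site.
  #1→C 2, #2→C 4, #3→C 9, #4→C 9, #5→C 3, #6→C 3
  travel time 30, fixed 10 → total 40.
Compare {A}: travel time 34 + fixed 10 = 44.
Compare {A, C}: travel time 24 + fixed 20 = 44.
Compare {C, D}: travel time 26 + fixed 24 = 50.
All other subsets cost ≥ 44. Minimum total cost: 40.

40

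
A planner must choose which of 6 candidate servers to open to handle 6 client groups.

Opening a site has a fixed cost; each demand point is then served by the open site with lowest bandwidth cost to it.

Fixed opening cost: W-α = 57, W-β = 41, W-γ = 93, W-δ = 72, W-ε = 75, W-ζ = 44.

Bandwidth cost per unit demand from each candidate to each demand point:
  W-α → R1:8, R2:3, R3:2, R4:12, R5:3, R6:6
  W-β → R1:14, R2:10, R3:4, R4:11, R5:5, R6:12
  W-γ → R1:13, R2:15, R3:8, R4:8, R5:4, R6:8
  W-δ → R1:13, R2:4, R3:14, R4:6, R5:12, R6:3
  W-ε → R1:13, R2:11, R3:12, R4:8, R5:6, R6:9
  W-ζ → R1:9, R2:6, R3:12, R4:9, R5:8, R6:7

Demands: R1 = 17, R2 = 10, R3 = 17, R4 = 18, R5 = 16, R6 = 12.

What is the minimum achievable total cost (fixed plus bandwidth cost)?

521

Open {W-α, W-δ}: assign each demand point to its cheapest open site.
  R1→W-α 17×8=136, R2→W-α 10×3=30, R3→W-α 17×2=34, R4→W-δ 18×6=108, R5→W-α 16×3=48, R6→W-δ 12×3=36
  bandwidth cost 392, fixed 129 → total 521.
Compare {W-α, W-β, W-δ}: bandwidth cost 392 + fixed 170 = 562.
Compare {W-α, W-δ, W-ζ}: bandwidth cost 392 + fixed 173 = 565.
Compare {W-α, W-ζ}: bandwidth cost 482 + fixed 101 = 583.
All other subsets cost ≥ 562. Minimum total cost: 521.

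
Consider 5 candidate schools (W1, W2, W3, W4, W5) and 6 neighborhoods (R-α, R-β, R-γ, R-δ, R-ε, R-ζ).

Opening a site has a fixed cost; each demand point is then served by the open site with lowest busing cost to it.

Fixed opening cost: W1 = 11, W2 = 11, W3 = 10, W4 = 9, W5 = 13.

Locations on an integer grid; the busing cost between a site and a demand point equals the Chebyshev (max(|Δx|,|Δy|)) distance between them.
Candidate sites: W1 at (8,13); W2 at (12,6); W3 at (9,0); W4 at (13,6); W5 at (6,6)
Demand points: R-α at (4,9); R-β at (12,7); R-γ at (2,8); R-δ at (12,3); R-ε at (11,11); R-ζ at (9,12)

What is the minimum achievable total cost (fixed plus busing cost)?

38

Open {W1, W4}: assign each demand point to its cheapest open site.
  R-α→W1 4, R-β→W4 1, R-γ→W1 6, R-δ→W4 3, R-ε→W1 3, R-ζ→W1 1
  busing cost 18, fixed 20 → total 38.
Compare {W1, W2}: busing cost 18 + fixed 22 = 40.
Compare {W1}: busing cost 30 + fixed 11 = 41.
Compare {W5}: busing cost 30 + fixed 13 = 43.
All other subsets cost ≥ 40. Minimum total cost: 38.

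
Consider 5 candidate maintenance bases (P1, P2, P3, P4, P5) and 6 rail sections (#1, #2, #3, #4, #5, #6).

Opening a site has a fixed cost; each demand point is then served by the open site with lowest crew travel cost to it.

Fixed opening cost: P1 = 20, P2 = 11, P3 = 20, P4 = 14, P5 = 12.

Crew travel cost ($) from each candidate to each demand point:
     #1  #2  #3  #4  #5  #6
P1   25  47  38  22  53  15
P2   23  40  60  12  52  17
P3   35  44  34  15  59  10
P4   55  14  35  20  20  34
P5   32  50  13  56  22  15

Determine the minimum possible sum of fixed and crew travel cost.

134

Open {P2, P4, P5}: assign each demand point to its cheapest open site.
  #1→P2 23, #2→P4 14, #3→P5 13, #4→P2 12, #5→P4 20, #6→P5 15
  crew travel cost 97, fixed 37 → total 134.
Compare {P4, P5}: crew travel cost 114 + fixed 26 = 140.
Compare {P2, P4}: crew travel cost 121 + fixed 25 = 146.
Compare {P2, P5}: crew travel cost 125 + fixed 23 = 148.
All other subsets cost ≥ 140. Minimum total cost: 134.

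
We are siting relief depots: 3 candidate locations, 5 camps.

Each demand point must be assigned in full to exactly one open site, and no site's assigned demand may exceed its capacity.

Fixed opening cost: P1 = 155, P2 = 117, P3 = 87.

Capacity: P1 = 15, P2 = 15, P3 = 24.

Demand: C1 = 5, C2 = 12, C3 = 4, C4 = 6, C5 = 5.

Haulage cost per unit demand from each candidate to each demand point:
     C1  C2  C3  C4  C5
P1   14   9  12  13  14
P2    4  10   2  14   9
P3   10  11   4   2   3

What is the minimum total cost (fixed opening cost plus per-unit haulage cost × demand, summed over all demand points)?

Open {P2, P3}; cheapest assignment that respects the capacities:
  P2 (cap 15, load 9): C1, C3 — cost 5×4 + 4×2 = 28
  P3 (cap 24, load 23): C2, C4, C5 — cost 12×11 + 6×2 + 5×3 = 159
  Shipping 187, fixed 204 → total 391.
  Any other capacity-feasible assignment to {P2, P3} ships for at least 187.
Compare {P1, P3}: its best feasible assignment gives total 443.
Compare {P1, P2, P3}: its best feasible assignment gives total 522.
Every other set of open sites that can feasibly serve all demand totals ≥ 443 even under its best assignment. Minimum: 391.

391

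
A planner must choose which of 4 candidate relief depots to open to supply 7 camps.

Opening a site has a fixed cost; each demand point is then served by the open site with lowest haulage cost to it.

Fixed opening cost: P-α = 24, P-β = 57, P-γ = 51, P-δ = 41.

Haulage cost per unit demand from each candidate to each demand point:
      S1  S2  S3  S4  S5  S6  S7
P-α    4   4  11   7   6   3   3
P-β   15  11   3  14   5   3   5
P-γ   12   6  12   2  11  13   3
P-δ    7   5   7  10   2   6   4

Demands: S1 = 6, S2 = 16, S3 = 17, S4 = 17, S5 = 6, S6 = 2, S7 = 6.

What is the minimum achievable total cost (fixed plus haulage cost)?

Open {P-α, P-β, P-γ}: assign each demand point to its cheapest open site.
  S1→P-α 6×4=24, S2→P-α 16×4=64, S3→P-β 17×3=51, S4→P-γ 17×2=34, S5→P-β 6×5=30, S6→P-α 2×3=6, S7→P-α 6×3=18
  haulage cost 227, fixed 132 → total 359.
Compare {P-α, P-β, P-γ, P-δ}: haulage cost 209 + fixed 173 = 382.
Compare {P-β, P-γ, P-δ}: haulage cost 243 + fixed 149 = 392.
Compare {P-α, P-β}: haulage cost 312 + fixed 81 = 393.
All other subsets cost ≥ 382. Minimum total cost: 359.

359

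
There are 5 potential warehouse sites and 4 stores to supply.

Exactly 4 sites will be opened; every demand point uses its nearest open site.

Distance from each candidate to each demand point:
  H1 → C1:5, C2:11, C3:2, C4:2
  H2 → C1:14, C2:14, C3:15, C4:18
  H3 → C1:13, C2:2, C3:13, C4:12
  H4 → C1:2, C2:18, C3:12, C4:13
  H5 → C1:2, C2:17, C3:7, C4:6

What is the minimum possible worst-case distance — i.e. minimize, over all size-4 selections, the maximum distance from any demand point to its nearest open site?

Open {H1, H2, H3, H4}.
  Farthest demand point is C1 at distance 2 (to H4); all others are ≤ 2.
With {H1, H2, H3, H5} the worst case is 2.
With {H1, H3, H4, H5} the worst case is 2.
No size-4 selection achieves below 2.

2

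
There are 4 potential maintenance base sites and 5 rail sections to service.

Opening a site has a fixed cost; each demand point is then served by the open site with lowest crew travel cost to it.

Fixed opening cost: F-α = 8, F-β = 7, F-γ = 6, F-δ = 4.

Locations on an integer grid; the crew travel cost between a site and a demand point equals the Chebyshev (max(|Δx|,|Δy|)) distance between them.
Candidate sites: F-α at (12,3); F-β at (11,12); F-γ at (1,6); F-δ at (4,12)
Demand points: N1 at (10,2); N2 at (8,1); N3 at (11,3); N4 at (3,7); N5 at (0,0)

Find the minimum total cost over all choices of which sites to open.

Open {F-α, F-γ}: assign each demand point to its cheapest open site.
  N1→F-α 2, N2→F-α 4, N3→F-α 1, N4→F-γ 2, N5→F-γ 6
  crew travel cost 15, fixed 14 → total 29.
Compare {F-α, F-γ, F-δ}: crew travel cost 15 + fixed 18 = 33.
Compare {F-α}: crew travel cost 28 + fixed 8 = 36.
Compare {F-α, F-δ}: crew travel cost 24 + fixed 12 = 36.
All other subsets cost ≥ 33. Minimum total cost: 29.

29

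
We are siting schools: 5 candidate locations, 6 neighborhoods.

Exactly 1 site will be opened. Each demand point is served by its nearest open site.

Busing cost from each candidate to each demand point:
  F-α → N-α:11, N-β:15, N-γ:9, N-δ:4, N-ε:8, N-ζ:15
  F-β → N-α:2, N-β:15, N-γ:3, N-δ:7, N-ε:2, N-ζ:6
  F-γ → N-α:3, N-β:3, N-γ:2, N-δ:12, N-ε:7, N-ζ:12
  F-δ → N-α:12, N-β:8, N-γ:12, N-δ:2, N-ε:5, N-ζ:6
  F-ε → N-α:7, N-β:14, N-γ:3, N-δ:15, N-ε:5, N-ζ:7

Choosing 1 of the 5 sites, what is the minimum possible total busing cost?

35

Open {F-β}.
  N-α→F-β 2, N-β→F-β 15, N-γ→F-β 3, N-δ→F-β 7, N-ε→F-β 2, N-ζ→F-β 6  ⇒ total 35.
Compare {F-γ}: total 39.
Compare {F-δ}: total 45.
No size-1 selection does better; minimum is 35.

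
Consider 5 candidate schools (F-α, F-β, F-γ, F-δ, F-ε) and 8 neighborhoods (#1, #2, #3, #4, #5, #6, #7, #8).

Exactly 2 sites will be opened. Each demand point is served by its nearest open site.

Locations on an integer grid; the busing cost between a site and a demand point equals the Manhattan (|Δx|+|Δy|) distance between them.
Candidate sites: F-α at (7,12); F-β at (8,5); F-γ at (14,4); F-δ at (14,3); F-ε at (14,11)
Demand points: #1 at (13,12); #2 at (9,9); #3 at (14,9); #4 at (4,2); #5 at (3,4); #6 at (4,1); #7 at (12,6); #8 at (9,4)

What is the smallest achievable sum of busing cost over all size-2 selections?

Open {F-β, F-ε}.
  #1→F-ε 2, #2→F-β 5, #3→F-ε 2, #4→F-β 7, #5→F-β 6, #6→F-β 8, #7→F-β 5, #8→F-β 2  ⇒ total 37.
Compare {F-β, F-γ}: total 46.
Compare {F-α, F-β}: total 49.
No size-2 selection does better; minimum is 37.

37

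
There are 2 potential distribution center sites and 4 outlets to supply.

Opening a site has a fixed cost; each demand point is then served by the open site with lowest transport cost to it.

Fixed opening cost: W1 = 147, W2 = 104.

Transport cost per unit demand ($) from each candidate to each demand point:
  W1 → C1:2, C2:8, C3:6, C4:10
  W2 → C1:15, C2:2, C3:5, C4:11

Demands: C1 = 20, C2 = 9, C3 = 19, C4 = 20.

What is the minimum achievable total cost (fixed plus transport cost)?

573

Open {W1}: assign each demand point to its cheapest open site.
  C1→W1 20×2=40, C2→W1 9×8=72, C3→W1 19×6=114, C4→W1 20×10=200
  transport cost 426, fixed 147 → total 573.
Compare {W1, W2}: transport cost 353 + fixed 251 = 604.
Compare {W2}: transport cost 633 + fixed 104 = 737.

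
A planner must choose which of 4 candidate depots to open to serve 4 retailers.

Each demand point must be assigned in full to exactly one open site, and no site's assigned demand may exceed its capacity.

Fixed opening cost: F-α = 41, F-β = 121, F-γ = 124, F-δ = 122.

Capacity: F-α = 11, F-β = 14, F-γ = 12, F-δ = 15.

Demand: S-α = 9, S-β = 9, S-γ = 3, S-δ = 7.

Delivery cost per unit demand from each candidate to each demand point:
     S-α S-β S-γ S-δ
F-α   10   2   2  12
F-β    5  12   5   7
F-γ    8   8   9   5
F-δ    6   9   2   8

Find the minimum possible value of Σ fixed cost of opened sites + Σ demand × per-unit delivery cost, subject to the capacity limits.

399

Open {F-α, F-β, F-γ}; cheapest assignment that respects the capacities:
  F-α (cap 11, load 9): S-β — cost 9×2 = 18
  F-β (cap 14, load 12): S-α, S-γ — cost 9×5 + 3×5 = 60
  F-γ (cap 12, load 7): S-δ — cost 7×5 = 35
  Shipping 113, fixed 286 → total 399.
  Any other capacity-feasible assignment to {F-α, F-β, F-γ} ships for at least 113.
Compare {F-α, F-γ, F-δ}: its best feasible assignment gives total 400.
Compare {F-α, F-β, F-δ}: its best feasible assignment gives total 409.
Every other set of open sites that can feasibly serve all demand totals ≥ 400 even under its best assignment. Minimum: 399.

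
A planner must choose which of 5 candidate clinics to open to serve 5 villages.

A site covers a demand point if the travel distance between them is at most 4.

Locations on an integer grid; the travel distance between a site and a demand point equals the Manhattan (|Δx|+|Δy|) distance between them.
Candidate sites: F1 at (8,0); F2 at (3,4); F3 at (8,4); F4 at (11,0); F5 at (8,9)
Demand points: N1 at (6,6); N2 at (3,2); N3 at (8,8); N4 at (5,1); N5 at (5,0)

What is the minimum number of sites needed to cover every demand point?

3

Coverage sets (demand points within 4 of each site):
  F1: {N4, N5}
  F2: {N2}
  F3: {N1, N3}
  F4: {}
  F5: {N3}
No 2 sites suffice: every size-2 union leaves at least one demand point uncovered.
But {F1, F2, F3} covers everything, so the minimum is 3.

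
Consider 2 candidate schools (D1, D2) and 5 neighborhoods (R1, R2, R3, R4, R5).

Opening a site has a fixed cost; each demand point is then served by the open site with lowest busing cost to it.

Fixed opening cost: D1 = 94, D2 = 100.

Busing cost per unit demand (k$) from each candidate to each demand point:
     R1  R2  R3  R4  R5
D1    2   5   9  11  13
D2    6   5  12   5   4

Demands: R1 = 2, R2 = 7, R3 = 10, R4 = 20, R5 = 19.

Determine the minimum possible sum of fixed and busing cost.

Open {D2}: assign each demand point to its cheapest open site.
  R1→D2 2×6=12, R2→D2 7×5=35, R3→D2 10×12=120, R4→D2 20×5=100, R5→D2 19×4=76
  busing cost 343, fixed 100 → total 443.
Compare {D1, D2}: busing cost 305 + fixed 194 = 499.
Compare {D1}: busing cost 596 + fixed 94 = 690.

443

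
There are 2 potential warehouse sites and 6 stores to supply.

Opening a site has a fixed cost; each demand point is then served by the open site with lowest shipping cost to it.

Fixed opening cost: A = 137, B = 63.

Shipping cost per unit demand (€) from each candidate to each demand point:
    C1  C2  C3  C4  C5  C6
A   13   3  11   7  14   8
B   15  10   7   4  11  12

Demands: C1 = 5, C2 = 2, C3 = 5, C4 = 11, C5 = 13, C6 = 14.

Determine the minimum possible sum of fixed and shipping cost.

Open {B}: assign each demand point to its cheapest open site.
  C1→B 5×15=75, C2→B 2×10=20, C3→B 5×7=35, C4→B 11×4=44, C5→B 13×11=143, C6→B 14×12=168
  shipping cost 485, fixed 63 → total 548.
Compare {A, B}: shipping cost 405 + fixed 200 = 605.
Compare {A}: shipping cost 497 + fixed 137 = 634.

548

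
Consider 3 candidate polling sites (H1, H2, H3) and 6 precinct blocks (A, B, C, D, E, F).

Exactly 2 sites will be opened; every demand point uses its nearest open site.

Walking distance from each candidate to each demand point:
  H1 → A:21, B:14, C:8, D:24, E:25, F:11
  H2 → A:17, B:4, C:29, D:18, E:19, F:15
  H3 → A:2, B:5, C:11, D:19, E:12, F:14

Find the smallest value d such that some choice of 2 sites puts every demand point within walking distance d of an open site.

Open {H2, H3}.
  Farthest demand point is D at walking distance 18 (to H2); all others are ≤ 18.
With {H1, H2} the worst case is 19.
With {H1, H3} the worst case is 19.
No size-2 selection achieves below 18.

18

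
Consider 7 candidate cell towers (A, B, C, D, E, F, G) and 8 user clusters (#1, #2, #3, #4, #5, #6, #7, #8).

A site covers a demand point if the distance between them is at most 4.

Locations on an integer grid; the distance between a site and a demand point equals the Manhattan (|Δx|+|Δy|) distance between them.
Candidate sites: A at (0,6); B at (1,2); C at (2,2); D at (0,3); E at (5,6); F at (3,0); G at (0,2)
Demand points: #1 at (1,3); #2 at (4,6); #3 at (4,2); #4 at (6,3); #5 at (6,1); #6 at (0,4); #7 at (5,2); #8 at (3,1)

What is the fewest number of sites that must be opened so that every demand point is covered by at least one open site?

3

Coverage sets (demand points within 4 of each site):
  A: {#1, #2, #6}
  B: {#1, #3, #6, #7, #8}
  C: {#1, #3, #6, #7, #8}
  D: {#1, #6}
  E: {#2, #4, #7}
  F: {#3, #5, #7, #8}
  G: {#1, #3, #6, #8}
No 2 sites suffice: every size-2 union leaves at least one demand point uncovered.
But {A, E, F} covers everything, so the minimum is 3.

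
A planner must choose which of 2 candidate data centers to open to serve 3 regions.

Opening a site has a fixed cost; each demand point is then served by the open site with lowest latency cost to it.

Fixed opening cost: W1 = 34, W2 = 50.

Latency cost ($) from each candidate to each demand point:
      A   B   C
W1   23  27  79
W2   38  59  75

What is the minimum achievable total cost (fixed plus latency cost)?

163

Open {W1}: assign each demand point to its cheapest open site.
  A→W1 23, B→W1 27, C→W1 79
  latency cost 129, fixed 34 → total 163.
Compare {W1, W2}: latency cost 125 + fixed 84 = 209.
Compare {W2}: latency cost 172 + fixed 50 = 222.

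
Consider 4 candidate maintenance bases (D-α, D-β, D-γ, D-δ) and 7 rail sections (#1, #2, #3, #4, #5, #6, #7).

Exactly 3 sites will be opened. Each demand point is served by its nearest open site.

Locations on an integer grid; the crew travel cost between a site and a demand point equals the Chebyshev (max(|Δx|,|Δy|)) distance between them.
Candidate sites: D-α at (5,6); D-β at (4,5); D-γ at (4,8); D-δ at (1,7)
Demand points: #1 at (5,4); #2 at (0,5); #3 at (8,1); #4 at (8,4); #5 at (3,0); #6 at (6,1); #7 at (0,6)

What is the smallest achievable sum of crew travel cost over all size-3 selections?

20

Open {D-α, D-β, D-δ}.
  #1→D-β 1, #2→D-δ 2, #3→D-β 4, #4→D-α 3, #5→D-β 5, #6→D-β 4, #7→D-δ 1  ⇒ total 20.
Compare {D-β, D-γ, D-δ}: total 21.
Compare {D-α, D-γ, D-δ}: total 24.
No size-3 selection does better; minimum is 20.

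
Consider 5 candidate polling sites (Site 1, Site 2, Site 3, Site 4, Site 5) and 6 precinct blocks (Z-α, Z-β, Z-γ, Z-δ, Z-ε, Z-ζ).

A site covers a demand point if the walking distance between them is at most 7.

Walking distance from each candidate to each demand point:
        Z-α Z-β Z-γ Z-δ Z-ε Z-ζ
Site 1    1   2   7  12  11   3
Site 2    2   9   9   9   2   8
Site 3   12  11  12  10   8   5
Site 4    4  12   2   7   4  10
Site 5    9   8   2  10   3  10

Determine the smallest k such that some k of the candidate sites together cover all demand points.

2

Coverage sets (demand points within 7 of each site):
  Site 1: {Z-α, Z-β, Z-γ, Z-ζ}
  Site 2: {Z-α, Z-ε}
  Site 3: {Z-ζ}
  Site 4: {Z-α, Z-γ, Z-δ, Z-ε}
  Site 5: {Z-γ, Z-ε}
No single site covers all 6 demand points.
But {Site 1, Site 4} covers everything, so the minimum is 2.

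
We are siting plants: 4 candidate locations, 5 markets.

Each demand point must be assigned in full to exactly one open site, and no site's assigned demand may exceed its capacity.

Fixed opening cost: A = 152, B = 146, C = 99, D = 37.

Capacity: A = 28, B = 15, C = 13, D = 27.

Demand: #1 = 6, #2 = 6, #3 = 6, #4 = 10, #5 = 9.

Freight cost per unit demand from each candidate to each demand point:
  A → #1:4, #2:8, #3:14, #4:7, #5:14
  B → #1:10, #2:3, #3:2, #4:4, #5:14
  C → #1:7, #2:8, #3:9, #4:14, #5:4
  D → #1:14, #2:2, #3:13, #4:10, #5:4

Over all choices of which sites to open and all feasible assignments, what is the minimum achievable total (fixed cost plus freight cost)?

Open {C, D}; cheapest assignment that respects the capacities:
  C (cap 13, load 12): #1, #3 — cost 6×7 + 6×9 = 96
  D (cap 27, load 25): #2, #4, #5 — cost 6×2 + 10×10 + 9×4 = 148
  Shipping 244, fixed 136 → total 380.
  Any other capacity-feasible assignment to {C, D} ships for at least 244.
Compare {B, D}: its best feasible assignment gives total 403.
Compare {A, D}: its best feasible assignment gives total 409.
Every other set of open sites that can feasibly serve all demand totals ≥ 403 even under its best assignment. Minimum: 380.

380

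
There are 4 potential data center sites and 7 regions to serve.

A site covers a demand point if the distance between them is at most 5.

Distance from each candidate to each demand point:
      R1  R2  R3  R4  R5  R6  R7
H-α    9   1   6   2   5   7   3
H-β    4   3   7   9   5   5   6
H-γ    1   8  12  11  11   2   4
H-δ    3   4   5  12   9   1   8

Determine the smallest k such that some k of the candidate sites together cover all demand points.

Coverage sets (demand points within 5 of each site):
  H-α: {R2, R4, R5, R7}
  H-β: {R1, R2, R5, R6}
  H-γ: {R1, R6, R7}
  H-δ: {R1, R2, R3, R6}
No single site covers all 7 demand points.
But {H-α, H-δ} covers everything, so the minimum is 2.

2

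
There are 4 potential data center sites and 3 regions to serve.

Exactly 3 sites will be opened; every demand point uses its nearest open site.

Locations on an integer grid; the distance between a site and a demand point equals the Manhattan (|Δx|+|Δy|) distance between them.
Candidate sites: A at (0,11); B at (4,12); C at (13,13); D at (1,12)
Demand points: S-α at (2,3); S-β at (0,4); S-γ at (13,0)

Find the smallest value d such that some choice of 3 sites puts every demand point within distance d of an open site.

13

Open {A, B, C}.
  Farthest demand point is S-γ at distance 13 (to C); all others are ≤ 13.
With {A, C, D} the worst case is 13.
With {B, C, D} the worst case is 13.
No size-3 selection achieves below 13.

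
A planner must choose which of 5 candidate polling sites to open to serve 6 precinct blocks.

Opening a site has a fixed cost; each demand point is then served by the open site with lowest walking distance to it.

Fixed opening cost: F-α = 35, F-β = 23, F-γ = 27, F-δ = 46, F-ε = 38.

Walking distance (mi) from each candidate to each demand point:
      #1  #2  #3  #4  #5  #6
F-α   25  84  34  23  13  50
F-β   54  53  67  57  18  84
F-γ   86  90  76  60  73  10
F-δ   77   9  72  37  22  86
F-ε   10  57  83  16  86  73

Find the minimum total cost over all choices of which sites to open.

222

Open {F-α, F-γ, F-δ}: assign each demand point to its cheapest open site.
  #1→F-α 25, #2→F-δ 9, #3→F-α 34, #4→F-α 23, #5→F-α 13, #6→F-γ 10
  walking distance 114, fixed 108 → total 222.
Compare {F-α, F-δ}: walking distance 154 + fixed 81 = 235.
Compare {F-α, F-γ, F-δ, F-ε}: walking distance 92 + fixed 146 = 238.
Compare {F-α, F-γ, F-ε}: walking distance 140 + fixed 100 = 240.
All other subsets cost ≥ 235. Minimum total cost: 222.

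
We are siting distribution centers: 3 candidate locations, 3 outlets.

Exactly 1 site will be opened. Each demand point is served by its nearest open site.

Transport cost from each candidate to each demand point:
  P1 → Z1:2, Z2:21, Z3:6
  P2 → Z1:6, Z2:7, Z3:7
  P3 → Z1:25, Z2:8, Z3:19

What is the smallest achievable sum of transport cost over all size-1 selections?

Open {P2}.
  Z1→P2 6, Z2→P2 7, Z3→P2 7  ⇒ total 20.
Compare {P1}: total 29.
Compare {P3}: total 52.

20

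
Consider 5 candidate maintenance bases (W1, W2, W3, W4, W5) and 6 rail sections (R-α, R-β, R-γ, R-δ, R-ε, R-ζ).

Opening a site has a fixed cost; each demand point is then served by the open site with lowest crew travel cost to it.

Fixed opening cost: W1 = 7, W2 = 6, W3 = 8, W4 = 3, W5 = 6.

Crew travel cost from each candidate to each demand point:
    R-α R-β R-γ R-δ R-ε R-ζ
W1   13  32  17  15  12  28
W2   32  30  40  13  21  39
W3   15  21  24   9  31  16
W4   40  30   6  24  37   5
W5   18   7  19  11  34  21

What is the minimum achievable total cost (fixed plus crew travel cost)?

70

Open {W1, W4, W5}: assign each demand point to its cheapest open site.
  R-α→W1 13, R-β→W5 7, R-γ→W4 6, R-δ→W5 11, R-ε→W1 12, R-ζ→W4 5
  crew travel cost 54, fixed 16 → total 70.
Compare {W1, W2, W4, W5}: crew travel cost 54 + fixed 22 = 76.
Compare {W1, W3, W4, W5}: crew travel cost 52 + fixed 24 = 76.
Compare {W1, W2, W3, W4, W5}: crew travel cost 52 + fixed 30 = 82.
All other subsets cost ≥ 76. Minimum total cost: 70.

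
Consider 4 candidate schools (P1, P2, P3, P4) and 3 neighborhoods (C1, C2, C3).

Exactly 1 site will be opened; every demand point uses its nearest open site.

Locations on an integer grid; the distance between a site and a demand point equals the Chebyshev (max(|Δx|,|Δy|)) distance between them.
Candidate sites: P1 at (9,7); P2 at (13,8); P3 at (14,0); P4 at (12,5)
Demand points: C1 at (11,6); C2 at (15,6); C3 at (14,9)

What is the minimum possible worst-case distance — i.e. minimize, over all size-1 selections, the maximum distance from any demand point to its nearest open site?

Open {P2}.
  Farthest demand point is C1 at distance 2 (to P2); all others are ≤ 2.
With {P4} the worst case is 4.
With {P1} the worst case is 6.
No size-1 selection achieves below 2.

2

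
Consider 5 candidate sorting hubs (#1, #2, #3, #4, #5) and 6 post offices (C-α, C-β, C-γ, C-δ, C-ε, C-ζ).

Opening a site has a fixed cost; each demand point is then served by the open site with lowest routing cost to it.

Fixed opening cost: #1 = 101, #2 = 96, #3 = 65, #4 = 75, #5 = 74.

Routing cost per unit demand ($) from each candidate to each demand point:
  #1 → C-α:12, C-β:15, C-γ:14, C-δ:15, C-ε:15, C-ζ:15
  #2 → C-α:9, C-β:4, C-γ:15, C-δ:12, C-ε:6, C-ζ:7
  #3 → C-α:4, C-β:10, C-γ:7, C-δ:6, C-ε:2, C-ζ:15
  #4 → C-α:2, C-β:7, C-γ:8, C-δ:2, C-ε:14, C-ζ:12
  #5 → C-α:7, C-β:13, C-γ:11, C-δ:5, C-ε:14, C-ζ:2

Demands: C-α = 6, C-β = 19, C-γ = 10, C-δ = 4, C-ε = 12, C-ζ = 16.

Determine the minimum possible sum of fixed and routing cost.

Open {#2, #3, #5}: assign each demand point to its cheapest open site.
  C-α→#3 6×4=24, C-β→#2 19×4=76, C-γ→#3 10×7=70, C-δ→#5 4×5=20, C-ε→#3 12×2=24, C-ζ→#5 16×2=32
  routing cost 246, fixed 235 → total 481.
Compare {#2, #3}: routing cost 330 + fixed 161 = 491.
Compare {#3, #4, #5}: routing cost 279 + fixed 214 = 493.
Compare {#3, #5}: routing cost 360 + fixed 139 = 499.
All other subsets cost ≥ 491. Minimum total cost: 481.

481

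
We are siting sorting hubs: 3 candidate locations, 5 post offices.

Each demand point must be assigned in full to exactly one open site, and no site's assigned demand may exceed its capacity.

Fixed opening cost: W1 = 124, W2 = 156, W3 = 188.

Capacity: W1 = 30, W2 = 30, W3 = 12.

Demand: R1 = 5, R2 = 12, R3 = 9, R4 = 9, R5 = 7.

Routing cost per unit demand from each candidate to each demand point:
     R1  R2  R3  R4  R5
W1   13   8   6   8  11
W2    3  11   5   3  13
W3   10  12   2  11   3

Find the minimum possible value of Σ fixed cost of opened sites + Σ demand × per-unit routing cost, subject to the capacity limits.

540

Open {W1, W2}; cheapest assignment that respects the capacities:
  W1 (cap 30, load 19): R2, R5 — cost 12×8 + 7×11 = 173
  W2 (cap 30, load 23): R1, R3, R4 — cost 5×3 + 9×5 + 9×3 = 87
  Shipping 260, fixed 280 → total 540.
  Any other capacity-feasible assignment to {W1, W2} ships for at least 260.
Compare {W1, W3}: its best feasible assignment gives total 605.
Compare {W2, W3}: its best feasible assignment gives total 619.
Every other set of open sites that can feasibly serve all demand totals ≥ 605 even under its best assignment. Minimum: 540.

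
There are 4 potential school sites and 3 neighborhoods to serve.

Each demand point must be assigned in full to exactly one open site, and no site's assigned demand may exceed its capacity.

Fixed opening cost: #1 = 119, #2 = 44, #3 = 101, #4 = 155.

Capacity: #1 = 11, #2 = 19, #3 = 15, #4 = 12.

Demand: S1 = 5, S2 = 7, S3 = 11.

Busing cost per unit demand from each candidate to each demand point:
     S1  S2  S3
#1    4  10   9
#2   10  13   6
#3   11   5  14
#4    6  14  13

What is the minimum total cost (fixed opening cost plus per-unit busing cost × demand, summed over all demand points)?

296

Open {#2, #3}; cheapest assignment that respects the capacities:
  #2 (cap 19, load 16): S1, S3 — cost 5×10 + 11×6 = 116
  #3 (cap 15, load 7): S2 — cost 7×5 = 35
  Shipping 151, fixed 145 → total 296.
  Any other capacity-feasible assignment to {#2, #3} ships for at least 151.
Compare {#1, #2}: its best feasible assignment gives total 340.
Compare {#1, #2, #3}: its best feasible assignment gives total 385.
Every other set of open sites that can feasibly serve all demand totals ≥ 340 even under its best assignment. Minimum: 296.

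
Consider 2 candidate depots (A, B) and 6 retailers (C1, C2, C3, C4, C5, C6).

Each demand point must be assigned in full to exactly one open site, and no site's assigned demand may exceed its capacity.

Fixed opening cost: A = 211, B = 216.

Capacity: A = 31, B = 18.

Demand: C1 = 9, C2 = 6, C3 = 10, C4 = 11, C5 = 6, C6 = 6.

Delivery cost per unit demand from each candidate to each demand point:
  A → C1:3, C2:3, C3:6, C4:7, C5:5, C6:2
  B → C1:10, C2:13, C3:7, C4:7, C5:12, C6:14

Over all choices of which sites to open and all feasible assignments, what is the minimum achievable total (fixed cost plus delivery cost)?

Open {A, B}; cheapest assignment that respects the capacities:
  A (cap 31, load 31): C1, C2, C3, C6 — cost 9×3 + 6×3 + 10×6 + 6×2 = 117
  B (cap 18, load 17): C4, C5 — cost 11×7 + 6×12 = 149
  Shipping 266, fixed 427 → total 693.
  Any other capacity-feasible assignment to {A, B} ships for at least 266.
Total demand is 48 and no other set of sites has combined capacity ≥ 48, so {A, B} is the only feasible choice of open sites. Minimum: 693.

693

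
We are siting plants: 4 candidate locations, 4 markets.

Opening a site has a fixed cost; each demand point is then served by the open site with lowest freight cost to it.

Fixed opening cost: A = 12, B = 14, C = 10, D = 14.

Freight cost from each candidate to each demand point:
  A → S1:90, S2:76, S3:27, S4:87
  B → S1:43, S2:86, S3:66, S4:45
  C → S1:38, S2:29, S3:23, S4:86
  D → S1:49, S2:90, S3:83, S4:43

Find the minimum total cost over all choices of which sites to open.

Open {C, D}: assign each demand point to its cheapest open site.
  S1→C 38, S2→C 29, S3→C 23, S4→D 43
  freight cost 133, fixed 24 → total 157.
Compare {B, C}: freight cost 135 + fixed 24 = 159.
Compare {A, C, D}: freight cost 133 + fixed 36 = 169.
Compare {A, B, C}: freight cost 135 + fixed 36 = 171.
All other subsets cost ≥ 159. Minimum total cost: 157.

157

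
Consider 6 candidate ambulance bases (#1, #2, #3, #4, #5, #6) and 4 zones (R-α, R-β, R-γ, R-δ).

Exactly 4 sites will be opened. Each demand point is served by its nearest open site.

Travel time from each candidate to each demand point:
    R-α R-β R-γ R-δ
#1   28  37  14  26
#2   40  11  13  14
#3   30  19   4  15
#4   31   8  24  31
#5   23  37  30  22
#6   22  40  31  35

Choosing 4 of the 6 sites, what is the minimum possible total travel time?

Open {#2, #3, #4, #6}.
  R-α→#6 22, R-β→#4 8, R-γ→#3 4, R-δ→#2 14  ⇒ total 48.
Compare {#1, #3, #4, #6}: total 49.
Compare {#2, #3, #4, #5}: total 49.
No size-4 selection does better; minimum is 48.

48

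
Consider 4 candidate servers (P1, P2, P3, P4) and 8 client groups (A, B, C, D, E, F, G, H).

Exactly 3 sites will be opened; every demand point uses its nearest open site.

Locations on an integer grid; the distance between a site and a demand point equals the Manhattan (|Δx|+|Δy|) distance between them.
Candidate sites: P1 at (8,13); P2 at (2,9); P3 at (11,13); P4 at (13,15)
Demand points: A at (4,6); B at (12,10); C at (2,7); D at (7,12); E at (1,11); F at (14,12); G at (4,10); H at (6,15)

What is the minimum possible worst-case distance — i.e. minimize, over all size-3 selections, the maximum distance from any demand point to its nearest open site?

Open {P1, P2, P3}.
  Farthest demand point is A at distance 5 (to P2); all others are ≤ 5.
With {P1, P2, P4} the worst case is 6.
With {P2, P3, P4} the worst case is 7.
No size-3 selection achieves below 5.

5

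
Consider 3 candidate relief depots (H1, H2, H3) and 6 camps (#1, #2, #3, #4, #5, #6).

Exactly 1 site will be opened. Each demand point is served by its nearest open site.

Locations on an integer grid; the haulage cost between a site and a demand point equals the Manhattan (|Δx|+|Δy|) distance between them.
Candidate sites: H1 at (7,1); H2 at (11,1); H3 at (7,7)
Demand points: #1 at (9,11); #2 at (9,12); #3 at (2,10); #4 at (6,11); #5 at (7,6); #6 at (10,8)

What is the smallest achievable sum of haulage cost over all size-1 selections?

Open {H3}.
  #1→H3 6, #2→H3 7, #3→H3 8, #4→H3 5, #5→H3 1, #6→H3 4  ⇒ total 31.
Compare {H1}: total 65.
Compare {H2}: total 75.

31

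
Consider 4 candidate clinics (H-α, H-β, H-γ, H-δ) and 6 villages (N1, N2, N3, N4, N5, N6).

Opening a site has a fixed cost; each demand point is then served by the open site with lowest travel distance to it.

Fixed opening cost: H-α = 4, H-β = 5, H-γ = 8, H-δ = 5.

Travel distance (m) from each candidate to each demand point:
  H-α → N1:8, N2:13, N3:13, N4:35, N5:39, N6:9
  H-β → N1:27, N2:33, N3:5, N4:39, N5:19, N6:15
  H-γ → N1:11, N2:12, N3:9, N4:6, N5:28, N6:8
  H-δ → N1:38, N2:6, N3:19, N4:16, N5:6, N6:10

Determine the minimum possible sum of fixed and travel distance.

59

Open {H-γ, H-δ}: assign each demand point to its cheapest open site.
  N1→H-γ 11, N2→H-δ 6, N3→H-γ 9, N4→H-γ 6, N5→H-δ 6, N6→H-γ 8
  travel distance 46, fixed 13 → total 59.
Compare {H-α, H-γ, H-δ}: travel distance 43 + fixed 17 = 60.
Compare {H-β, H-γ, H-δ}: travel distance 42 + fixed 18 = 60.
Compare {H-α, H-β, H-γ, H-δ}: travel distance 39 + fixed 22 = 61.
All other subsets cost ≥ 60. Minimum total cost: 59.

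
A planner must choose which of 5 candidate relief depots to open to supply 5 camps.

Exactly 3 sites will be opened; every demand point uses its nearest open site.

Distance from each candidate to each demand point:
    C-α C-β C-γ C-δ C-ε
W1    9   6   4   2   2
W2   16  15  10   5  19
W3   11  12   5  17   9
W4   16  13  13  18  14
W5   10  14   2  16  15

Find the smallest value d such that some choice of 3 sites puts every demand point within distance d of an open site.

Open {W1, W2, W3}.
  Farthest demand point is C-α at distance 9 (to W1); all others are ≤ 9.
With {W1, W2, W4} the worst case is 9.
With {W1, W2, W5} the worst case is 9.
No size-3 selection achieves below 9.

9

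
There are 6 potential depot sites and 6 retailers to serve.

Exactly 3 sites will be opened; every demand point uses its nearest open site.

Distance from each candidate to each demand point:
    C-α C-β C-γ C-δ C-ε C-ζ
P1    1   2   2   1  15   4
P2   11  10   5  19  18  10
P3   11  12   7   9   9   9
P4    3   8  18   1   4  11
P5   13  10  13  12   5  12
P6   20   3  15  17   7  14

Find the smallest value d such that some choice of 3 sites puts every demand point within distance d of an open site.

Open {P1, P2, P4}.
  Farthest demand point is C-ε at distance 4 (to P4); all others are ≤ 4.
With {P1, P3, P4} the worst case is 4.
With {P1, P4, P5} the worst case is 4.
No size-3 selection achieves below 4.

4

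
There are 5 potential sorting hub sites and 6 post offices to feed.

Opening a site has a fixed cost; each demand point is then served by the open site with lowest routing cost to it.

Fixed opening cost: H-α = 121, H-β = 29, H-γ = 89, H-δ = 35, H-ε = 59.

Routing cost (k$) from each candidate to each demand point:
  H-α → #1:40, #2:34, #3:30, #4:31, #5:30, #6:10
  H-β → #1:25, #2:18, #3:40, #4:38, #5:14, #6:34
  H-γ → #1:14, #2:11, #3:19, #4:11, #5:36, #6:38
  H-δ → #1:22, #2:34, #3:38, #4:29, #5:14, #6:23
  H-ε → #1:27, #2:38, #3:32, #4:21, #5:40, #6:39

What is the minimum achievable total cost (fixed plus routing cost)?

Open {H-δ}: assign each demand point to its cheapest open site.
  #1→H-δ 22, #2→H-δ 34, #3→H-δ 38, #4→H-δ 29, #5→H-δ 14, #6→H-δ 23
  routing cost 160, fixed 35 → total 195.
Compare {H-β}: routing cost 169 + fixed 29 = 198.
Compare {H-β, H-δ}: routing cost 144 + fixed 64 = 208.
Compare {H-γ, H-δ}: routing cost 92 + fixed 124 = 216.
All other subsets cost ≥ 198. Minimum total cost: 195.

195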